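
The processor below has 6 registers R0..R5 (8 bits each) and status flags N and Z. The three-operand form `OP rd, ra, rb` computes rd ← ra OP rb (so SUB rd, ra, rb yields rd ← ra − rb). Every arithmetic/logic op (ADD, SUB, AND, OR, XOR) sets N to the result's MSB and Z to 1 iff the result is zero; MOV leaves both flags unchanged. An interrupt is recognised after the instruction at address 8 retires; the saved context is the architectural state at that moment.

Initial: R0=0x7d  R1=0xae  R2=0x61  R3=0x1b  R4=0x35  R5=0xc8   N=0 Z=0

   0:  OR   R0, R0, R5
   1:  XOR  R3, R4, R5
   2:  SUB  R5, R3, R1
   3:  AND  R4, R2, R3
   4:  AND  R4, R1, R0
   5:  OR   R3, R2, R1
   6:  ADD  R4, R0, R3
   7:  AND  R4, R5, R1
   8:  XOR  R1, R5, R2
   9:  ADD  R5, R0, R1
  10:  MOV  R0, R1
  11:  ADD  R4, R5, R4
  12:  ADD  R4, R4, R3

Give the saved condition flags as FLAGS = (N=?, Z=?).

FLAGS = (N=0, Z=0)

after  0: R0=0xfd R1=0xae R2=0x61 R3=0x1b R4=0x35 R5=0xc8  N=1 Z=0
after  1: R0=0xfd R1=0xae R2=0x61 R3=0xfd R4=0x35 R5=0xc8  N=1 Z=0
after  2: R0=0xfd R1=0xae R2=0x61 R3=0xfd R4=0x35 R5=0x4f  N=0 Z=0
after  3: R0=0xfd R1=0xae R2=0x61 R3=0xfd R4=0x61 R5=0x4f  N=0 Z=0
after  4: R0=0xfd R1=0xae R2=0x61 R3=0xfd R4=0xac R5=0x4f  N=1 Z=0
after  5: R0=0xfd R1=0xae R2=0x61 R3=0xef R4=0xac R5=0x4f  N=1 Z=0
after  6: R0=0xfd R1=0xae R2=0x61 R3=0xef R4=0xec R5=0x4f  N=1 Z=0
after  7: R0=0xfd R1=0xae R2=0x61 R3=0xef R4=0x0e R5=0x4f  N=0 Z=0
after  8: R0=0xfd R1=0x2e R2=0x61 R3=0xef R4=0x0e R5=0x4f  N=0 Z=0
-- IRQ taken; context saved, return-PC = 9 --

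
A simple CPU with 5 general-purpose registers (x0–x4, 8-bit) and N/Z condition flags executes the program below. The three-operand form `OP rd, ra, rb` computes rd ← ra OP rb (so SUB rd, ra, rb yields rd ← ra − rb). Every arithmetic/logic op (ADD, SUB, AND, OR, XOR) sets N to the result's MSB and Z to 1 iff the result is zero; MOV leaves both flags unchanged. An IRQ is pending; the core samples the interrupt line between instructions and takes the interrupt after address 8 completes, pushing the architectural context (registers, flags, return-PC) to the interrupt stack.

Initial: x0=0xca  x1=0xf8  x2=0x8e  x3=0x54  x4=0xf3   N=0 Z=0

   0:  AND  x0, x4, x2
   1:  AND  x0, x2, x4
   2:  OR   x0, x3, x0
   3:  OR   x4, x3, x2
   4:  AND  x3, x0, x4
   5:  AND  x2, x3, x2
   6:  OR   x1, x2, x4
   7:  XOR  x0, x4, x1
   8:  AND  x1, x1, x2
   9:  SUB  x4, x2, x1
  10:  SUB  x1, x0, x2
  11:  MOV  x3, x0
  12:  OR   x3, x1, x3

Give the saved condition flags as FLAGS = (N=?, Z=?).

FLAGS = (N=1, Z=0)

after  0: x0=0x82 x1=0xf8 x2=0x8e x3=0x54 x4=0xf3  N=1 Z=0
after  1: x0=0x82 x1=0xf8 x2=0x8e x3=0x54 x4=0xf3  N=1 Z=0
after  2: x0=0xd6 x1=0xf8 x2=0x8e x3=0x54 x4=0xf3  N=1 Z=0
after  3: x0=0xd6 x1=0xf8 x2=0x8e x3=0x54 x4=0xde  N=1 Z=0
after  4: x0=0xd6 x1=0xf8 x2=0x8e x3=0xd6 x4=0xde  N=1 Z=0
after  5: x0=0xd6 x1=0xf8 x2=0x86 x3=0xd6 x4=0xde  N=1 Z=0
after  6: x0=0xd6 x1=0xde x2=0x86 x3=0xd6 x4=0xde  N=1 Z=0
after  7: x0=0x00 x1=0xde x2=0x86 x3=0xd6 x4=0xde  N=0 Z=1
after  8: x0=0x00 x1=0x86 x2=0x86 x3=0xd6 x4=0xde  N=1 Z=0
-- IRQ taken; context saved, return-PC = 9 --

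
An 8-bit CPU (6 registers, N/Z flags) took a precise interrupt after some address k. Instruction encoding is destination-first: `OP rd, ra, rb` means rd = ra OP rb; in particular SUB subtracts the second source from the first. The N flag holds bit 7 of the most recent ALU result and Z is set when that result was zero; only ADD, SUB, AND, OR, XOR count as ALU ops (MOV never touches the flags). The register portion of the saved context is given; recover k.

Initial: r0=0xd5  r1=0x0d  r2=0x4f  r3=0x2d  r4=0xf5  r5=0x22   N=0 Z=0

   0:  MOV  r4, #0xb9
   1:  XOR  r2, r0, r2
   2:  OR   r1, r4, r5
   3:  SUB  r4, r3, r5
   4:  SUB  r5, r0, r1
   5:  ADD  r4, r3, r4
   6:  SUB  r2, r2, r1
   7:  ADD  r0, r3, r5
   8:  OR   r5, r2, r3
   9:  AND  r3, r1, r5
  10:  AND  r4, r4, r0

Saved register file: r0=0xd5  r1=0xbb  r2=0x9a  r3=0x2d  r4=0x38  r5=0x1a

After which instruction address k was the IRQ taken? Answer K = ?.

K = 5

after  0: r0=0xd5 r1=0x0d r2=0x4f r3=0x2d r4=0xb9 r5=0x22  N=0 Z=0
after  1: r0=0xd5 r1=0x0d r2=0x9a r3=0x2d r4=0xb9 r5=0x22  N=1 Z=0
after  2: r0=0xd5 r1=0xbb r2=0x9a r3=0x2d r4=0xb9 r5=0x22  N=1 Z=0
after  3: r0=0xd5 r1=0xbb r2=0x9a r3=0x2d r4=0x0b r5=0x22  N=0 Z=0
after  4: r0=0xd5 r1=0xbb r2=0x9a r3=0x2d r4=0x0b r5=0x1a  N=0 Z=0
after  5: r0=0xd5 r1=0xbb r2=0x9a r3=0x2d r4=0x38 r5=0x1a  N=0 Z=0
-- IRQ taken; context saved, return-PC = 6 --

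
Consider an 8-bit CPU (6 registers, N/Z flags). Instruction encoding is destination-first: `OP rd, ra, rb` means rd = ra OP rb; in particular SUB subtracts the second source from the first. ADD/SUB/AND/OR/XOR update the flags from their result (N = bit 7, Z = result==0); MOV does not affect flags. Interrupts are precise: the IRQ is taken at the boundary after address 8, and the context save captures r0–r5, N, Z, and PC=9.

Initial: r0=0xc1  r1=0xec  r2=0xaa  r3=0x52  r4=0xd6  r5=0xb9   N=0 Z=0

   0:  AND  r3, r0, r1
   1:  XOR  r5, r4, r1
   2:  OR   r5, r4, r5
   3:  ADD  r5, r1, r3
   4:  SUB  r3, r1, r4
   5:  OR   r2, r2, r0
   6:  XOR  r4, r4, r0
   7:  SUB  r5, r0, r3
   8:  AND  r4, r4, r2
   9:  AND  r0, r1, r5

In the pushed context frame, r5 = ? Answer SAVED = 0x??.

after  0: r0=0xc1 r1=0xec r2=0xaa r3=0xc0 r4=0xd6 r5=0xb9  N=1 Z=0
after  1: r0=0xc1 r1=0xec r2=0xaa r3=0xc0 r4=0xd6 r5=0x3a  N=0 Z=0
after  2: r0=0xc1 r1=0xec r2=0xaa r3=0xc0 r4=0xd6 r5=0xfe  N=1 Z=0
after  3: r0=0xc1 r1=0xec r2=0xaa r3=0xc0 r4=0xd6 r5=0xac  N=1 Z=0
after  4: r0=0xc1 r1=0xec r2=0xaa r3=0x16 r4=0xd6 r5=0xac  N=0 Z=0
after  5: r0=0xc1 r1=0xec r2=0xeb r3=0x16 r4=0xd6 r5=0xac  N=1 Z=0
after  6: r0=0xc1 r1=0xec r2=0xeb r3=0x16 r4=0x17 r5=0xac  N=0 Z=0
after  7: r0=0xc1 r1=0xec r2=0xeb r3=0x16 r4=0x17 r5=0xab  N=1 Z=0
after  8: r0=0xc1 r1=0xec r2=0xeb r3=0x16 r4=0x03 r5=0xab  N=0 Z=0
-- IRQ taken; context saved, return-PC = 9 --

SAVED = 0xab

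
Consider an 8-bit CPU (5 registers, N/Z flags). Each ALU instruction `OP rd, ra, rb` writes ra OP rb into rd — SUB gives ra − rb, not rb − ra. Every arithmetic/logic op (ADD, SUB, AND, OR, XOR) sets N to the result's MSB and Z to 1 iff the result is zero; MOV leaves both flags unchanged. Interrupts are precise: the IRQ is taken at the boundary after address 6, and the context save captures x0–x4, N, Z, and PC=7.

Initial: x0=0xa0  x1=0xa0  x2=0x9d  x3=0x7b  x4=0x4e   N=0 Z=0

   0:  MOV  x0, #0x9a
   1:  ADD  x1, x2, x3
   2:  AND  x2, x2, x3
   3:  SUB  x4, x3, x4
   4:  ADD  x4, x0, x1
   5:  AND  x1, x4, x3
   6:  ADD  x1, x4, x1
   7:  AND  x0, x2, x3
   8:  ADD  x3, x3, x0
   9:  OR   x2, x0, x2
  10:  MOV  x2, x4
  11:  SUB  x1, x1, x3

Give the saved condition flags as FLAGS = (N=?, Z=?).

FLAGS = (N=1, Z=0)

after  0: x0=0x9a x1=0xa0 x2=0x9d x3=0x7b x4=0x4e  N=0 Z=0
after  1: x0=0x9a x1=0x18 x2=0x9d x3=0x7b x4=0x4e  N=0 Z=0
after  2: x0=0x9a x1=0x18 x2=0x19 x3=0x7b x4=0x4e  N=0 Z=0
after  3: x0=0x9a x1=0x18 x2=0x19 x3=0x7b x4=0x2d  N=0 Z=0
after  4: x0=0x9a x1=0x18 x2=0x19 x3=0x7b x4=0xb2  N=1 Z=0
after  5: x0=0x9a x1=0x32 x2=0x19 x3=0x7b x4=0xb2  N=0 Z=0
after  6: x0=0x9a x1=0xe4 x2=0x19 x3=0x7b x4=0xb2  N=1 Z=0
-- IRQ taken; context saved, return-PC = 7 --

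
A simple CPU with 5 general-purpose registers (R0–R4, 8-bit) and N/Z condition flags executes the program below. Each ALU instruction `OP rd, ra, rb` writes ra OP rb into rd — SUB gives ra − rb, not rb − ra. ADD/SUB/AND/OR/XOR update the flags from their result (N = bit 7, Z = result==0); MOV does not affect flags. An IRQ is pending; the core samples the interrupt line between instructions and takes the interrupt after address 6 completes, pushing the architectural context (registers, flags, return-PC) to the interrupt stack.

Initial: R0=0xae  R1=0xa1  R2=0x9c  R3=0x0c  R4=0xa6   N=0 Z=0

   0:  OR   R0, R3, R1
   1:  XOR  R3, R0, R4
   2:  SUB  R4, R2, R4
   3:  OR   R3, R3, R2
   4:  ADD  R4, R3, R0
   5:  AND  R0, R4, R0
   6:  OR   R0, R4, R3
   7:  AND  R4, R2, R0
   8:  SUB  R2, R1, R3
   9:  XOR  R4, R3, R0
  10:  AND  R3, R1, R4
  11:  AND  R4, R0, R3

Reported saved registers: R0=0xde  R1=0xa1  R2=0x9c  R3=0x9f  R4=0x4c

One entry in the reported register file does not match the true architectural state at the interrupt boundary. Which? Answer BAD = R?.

BAD = R0

after  0: R0=0xad R1=0xa1 R2=0x9c R3=0x0c R4=0xa6  N=1 Z=0
after  1: R0=0xad R1=0xa1 R2=0x9c R3=0x0b R4=0xa6  N=0 Z=0
after  2: R0=0xad R1=0xa1 R2=0x9c R3=0x0b R4=0xf6  N=1 Z=0
after  3: R0=0xad R1=0xa1 R2=0x9c R3=0x9f R4=0xf6  N=1 Z=0
after  4: R0=0xad R1=0xa1 R2=0x9c R3=0x9f R4=0x4c  N=0 Z=0
after  5: R0=0x0c R1=0xa1 R2=0x9c R3=0x9f R4=0x4c  N=0 Z=0
after  6: R0=0xdf R1=0xa1 R2=0x9c R3=0x9f R4=0x4c  N=1 Z=0
-- IRQ taken; context saved, return-PC = 7 --
mismatch: R0: reported 0xde vs actual 0xdf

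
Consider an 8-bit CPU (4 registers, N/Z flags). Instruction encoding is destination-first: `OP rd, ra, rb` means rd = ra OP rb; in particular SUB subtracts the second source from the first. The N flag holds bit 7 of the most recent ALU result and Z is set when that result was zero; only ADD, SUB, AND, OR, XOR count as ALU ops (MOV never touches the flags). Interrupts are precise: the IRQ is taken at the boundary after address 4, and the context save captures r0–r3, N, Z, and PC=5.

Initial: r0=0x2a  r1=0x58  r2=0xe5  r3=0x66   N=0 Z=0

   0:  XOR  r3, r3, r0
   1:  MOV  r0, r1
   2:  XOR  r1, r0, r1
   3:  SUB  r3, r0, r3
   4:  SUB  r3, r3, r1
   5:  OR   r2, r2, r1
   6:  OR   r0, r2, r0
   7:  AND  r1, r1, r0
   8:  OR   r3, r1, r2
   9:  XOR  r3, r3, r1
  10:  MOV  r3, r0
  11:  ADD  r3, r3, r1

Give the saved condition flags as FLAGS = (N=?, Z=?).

FLAGS = (N=0, Z=0)

after  0: r0=0x2a r1=0x58 r2=0xe5 r3=0x4c  N=0 Z=0
after  1: r0=0x58 r1=0x58 r2=0xe5 r3=0x4c  N=0 Z=0
after  2: r0=0x58 r1=0x00 r2=0xe5 r3=0x4c  N=0 Z=1
after  3: r0=0x58 r1=0x00 r2=0xe5 r3=0x0c  N=0 Z=0
after  4: r0=0x58 r1=0x00 r2=0xe5 r3=0x0c  N=0 Z=0
-- IRQ taken; context saved, return-PC = 5 --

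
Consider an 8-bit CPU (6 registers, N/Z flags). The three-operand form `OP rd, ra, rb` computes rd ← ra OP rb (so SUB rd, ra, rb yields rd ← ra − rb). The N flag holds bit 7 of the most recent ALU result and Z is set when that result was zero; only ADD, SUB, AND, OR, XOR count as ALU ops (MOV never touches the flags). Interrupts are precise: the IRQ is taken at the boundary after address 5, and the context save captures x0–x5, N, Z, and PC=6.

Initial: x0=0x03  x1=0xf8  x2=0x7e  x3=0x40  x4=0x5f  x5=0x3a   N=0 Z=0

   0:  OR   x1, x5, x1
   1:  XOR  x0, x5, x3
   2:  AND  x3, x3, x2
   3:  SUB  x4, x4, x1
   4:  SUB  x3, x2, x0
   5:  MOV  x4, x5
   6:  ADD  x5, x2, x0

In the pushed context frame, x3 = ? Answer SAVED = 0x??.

SAVED = 0x04

after  0: x0=0x03 x1=0xfa x2=0x7e x3=0x40 x4=0x5f x5=0x3a  N=1 Z=0
after  1: x0=0x7a x1=0xfa x2=0x7e x3=0x40 x4=0x5f x5=0x3a  N=0 Z=0
after  2: x0=0x7a x1=0xfa x2=0x7e x3=0x40 x4=0x5f x5=0x3a  N=0 Z=0
after  3: x0=0x7a x1=0xfa x2=0x7e x3=0x40 x4=0x65 x5=0x3a  N=0 Z=0
after  4: x0=0x7a x1=0xfa x2=0x7e x3=0x04 x4=0x65 x5=0x3a  N=0 Z=0
after  5: x0=0x7a x1=0xfa x2=0x7e x3=0x04 x4=0x3a x5=0x3a  N=0 Z=0
-- IRQ taken; context saved, return-PC = 6 --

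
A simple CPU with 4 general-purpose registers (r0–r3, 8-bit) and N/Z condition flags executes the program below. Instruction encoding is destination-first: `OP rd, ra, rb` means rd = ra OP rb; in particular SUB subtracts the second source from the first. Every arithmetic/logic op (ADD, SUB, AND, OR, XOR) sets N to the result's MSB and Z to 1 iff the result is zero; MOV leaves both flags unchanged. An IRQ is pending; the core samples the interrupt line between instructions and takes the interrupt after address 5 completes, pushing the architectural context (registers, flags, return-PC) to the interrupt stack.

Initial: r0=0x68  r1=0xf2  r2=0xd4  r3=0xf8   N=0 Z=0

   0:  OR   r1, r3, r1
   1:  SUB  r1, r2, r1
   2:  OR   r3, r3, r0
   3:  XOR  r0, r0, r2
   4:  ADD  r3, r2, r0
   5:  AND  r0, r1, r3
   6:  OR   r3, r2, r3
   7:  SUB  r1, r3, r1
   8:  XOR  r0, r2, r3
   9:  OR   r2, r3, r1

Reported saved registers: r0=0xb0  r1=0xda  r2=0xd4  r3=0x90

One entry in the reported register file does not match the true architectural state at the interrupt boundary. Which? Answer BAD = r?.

BAD = r0

after  0: r0=0x68 r1=0xfa r2=0xd4 r3=0xf8  N=1 Z=0
after  1: r0=0x68 r1=0xda r2=0xd4 r3=0xf8  N=1 Z=0
after  2: r0=0x68 r1=0xda r2=0xd4 r3=0xf8  N=1 Z=0
after  3: r0=0xbc r1=0xda r2=0xd4 r3=0xf8  N=1 Z=0
after  4: r0=0xbc r1=0xda r2=0xd4 r3=0x90  N=1 Z=0
after  5: r0=0x90 r1=0xda r2=0xd4 r3=0x90  N=1 Z=0
-- IRQ taken; context saved, return-PC = 6 --
mismatch: r0: reported 0xb0 vs actual 0x90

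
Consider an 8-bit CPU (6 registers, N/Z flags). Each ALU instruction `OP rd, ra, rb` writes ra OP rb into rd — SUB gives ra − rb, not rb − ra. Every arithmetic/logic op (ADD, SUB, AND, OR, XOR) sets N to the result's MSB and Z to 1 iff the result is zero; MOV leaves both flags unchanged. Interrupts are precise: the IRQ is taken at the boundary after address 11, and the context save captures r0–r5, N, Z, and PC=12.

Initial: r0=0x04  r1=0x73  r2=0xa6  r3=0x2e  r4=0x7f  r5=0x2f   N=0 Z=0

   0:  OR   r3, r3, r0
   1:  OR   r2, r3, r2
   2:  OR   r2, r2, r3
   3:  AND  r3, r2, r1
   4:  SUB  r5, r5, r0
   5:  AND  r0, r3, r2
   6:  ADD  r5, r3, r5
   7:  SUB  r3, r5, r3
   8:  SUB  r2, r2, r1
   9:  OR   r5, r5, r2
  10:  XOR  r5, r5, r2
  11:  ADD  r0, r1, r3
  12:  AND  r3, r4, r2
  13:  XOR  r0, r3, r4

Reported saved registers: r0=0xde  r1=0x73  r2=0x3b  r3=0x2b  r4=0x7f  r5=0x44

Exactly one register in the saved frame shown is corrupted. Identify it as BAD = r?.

after  0: r0=0x04 r1=0x73 r2=0xa6 r3=0x2e r4=0x7f r5=0x2f  N=0 Z=0
after  1: r0=0x04 r1=0x73 r2=0xae r3=0x2e r4=0x7f r5=0x2f  N=1 Z=0
after  2: r0=0x04 r1=0x73 r2=0xae r3=0x2e r4=0x7f r5=0x2f  N=1 Z=0
after  3: r0=0x04 r1=0x73 r2=0xae r3=0x22 r4=0x7f r5=0x2f  N=0 Z=0
after  4: r0=0x04 r1=0x73 r2=0xae r3=0x22 r4=0x7f r5=0x2b  N=0 Z=0
after  5: r0=0x22 r1=0x73 r2=0xae r3=0x22 r4=0x7f r5=0x2b  N=0 Z=0
after  6: r0=0x22 r1=0x73 r2=0xae r3=0x22 r4=0x7f r5=0x4d  N=0 Z=0
after  7: r0=0x22 r1=0x73 r2=0xae r3=0x2b r4=0x7f r5=0x4d  N=0 Z=0
after  8: r0=0x22 r1=0x73 r2=0x3b r3=0x2b r4=0x7f r5=0x4d  N=0 Z=0
after  9: r0=0x22 r1=0x73 r2=0x3b r3=0x2b r4=0x7f r5=0x7f  N=0 Z=0
after 10: r0=0x22 r1=0x73 r2=0x3b r3=0x2b r4=0x7f r5=0x44  N=0 Z=0
after 11: r0=0x9e r1=0x73 r2=0x3b r3=0x2b r4=0x7f r5=0x44  N=1 Z=0
-- IRQ taken; context saved, return-PC = 12 --
mismatch: r0: reported 0xde vs actual 0x9e

BAD = r0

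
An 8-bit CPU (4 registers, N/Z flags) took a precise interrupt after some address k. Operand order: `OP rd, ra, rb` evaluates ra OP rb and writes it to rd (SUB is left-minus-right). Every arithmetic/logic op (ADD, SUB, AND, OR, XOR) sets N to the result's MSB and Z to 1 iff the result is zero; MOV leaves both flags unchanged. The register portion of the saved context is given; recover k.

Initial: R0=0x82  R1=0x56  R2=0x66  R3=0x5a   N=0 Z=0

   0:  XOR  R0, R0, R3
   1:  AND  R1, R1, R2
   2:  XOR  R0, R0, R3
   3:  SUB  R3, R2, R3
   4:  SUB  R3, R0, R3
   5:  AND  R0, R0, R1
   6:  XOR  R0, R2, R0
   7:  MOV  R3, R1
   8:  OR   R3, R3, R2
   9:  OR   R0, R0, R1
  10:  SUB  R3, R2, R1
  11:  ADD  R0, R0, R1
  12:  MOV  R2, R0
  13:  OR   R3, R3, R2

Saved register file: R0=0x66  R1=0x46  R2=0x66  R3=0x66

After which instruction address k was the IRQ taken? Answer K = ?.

K = 9

after  0: R0=0xd8 R1=0x56 R2=0x66 R3=0x5a  N=1 Z=0
after  1: R0=0xd8 R1=0x46 R2=0x66 R3=0x5a  N=0 Z=0
after  2: R0=0x82 R1=0x46 R2=0x66 R3=0x5a  N=1 Z=0
after  3: R0=0x82 R1=0x46 R2=0x66 R3=0x0c  N=0 Z=0
after  4: R0=0x82 R1=0x46 R2=0x66 R3=0x76  N=0 Z=0
after  5: R0=0x02 R1=0x46 R2=0x66 R3=0x76  N=0 Z=0
after  6: R0=0x64 R1=0x46 R2=0x66 R3=0x76  N=0 Z=0
after  7: R0=0x64 R1=0x46 R2=0x66 R3=0x46  N=0 Z=0
after  8: R0=0x64 R1=0x46 R2=0x66 R3=0x66  N=0 Z=0
after  9: R0=0x66 R1=0x46 R2=0x66 R3=0x66  N=0 Z=0
-- IRQ taken; context saved, return-PC = 10 --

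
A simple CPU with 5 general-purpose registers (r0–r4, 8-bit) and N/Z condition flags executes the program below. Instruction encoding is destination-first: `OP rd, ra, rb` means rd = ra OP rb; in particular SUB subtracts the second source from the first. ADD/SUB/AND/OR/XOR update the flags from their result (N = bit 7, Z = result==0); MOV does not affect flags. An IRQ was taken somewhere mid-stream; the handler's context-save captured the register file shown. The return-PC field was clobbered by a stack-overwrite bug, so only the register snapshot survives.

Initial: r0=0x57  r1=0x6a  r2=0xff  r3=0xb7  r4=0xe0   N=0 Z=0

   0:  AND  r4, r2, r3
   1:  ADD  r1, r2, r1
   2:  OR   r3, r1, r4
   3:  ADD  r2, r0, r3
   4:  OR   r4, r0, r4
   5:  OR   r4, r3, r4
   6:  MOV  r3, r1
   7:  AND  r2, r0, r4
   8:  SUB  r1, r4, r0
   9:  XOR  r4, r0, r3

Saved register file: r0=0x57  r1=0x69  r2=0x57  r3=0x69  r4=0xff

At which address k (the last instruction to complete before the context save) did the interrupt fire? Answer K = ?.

after  0: r0=0x57 r1=0x6a r2=0xff r3=0xb7 r4=0xb7  N=1 Z=0
after  1: r0=0x57 r1=0x69 r2=0xff r3=0xb7 r4=0xb7  N=0 Z=0
after  2: r0=0x57 r1=0x69 r2=0xff r3=0xff r4=0xb7  N=1 Z=0
after  3: r0=0x57 r1=0x69 r2=0x56 r3=0xff r4=0xb7  N=0 Z=0
after  4: r0=0x57 r1=0x69 r2=0x56 r3=0xff r4=0xf7  N=1 Z=0
after  5: r0=0x57 r1=0x69 r2=0x56 r3=0xff r4=0xff  N=1 Z=0
after  6: r0=0x57 r1=0x69 r2=0x56 r3=0x69 r4=0xff  N=1 Z=0
after  7: r0=0x57 r1=0x69 r2=0x57 r3=0x69 r4=0xff  N=0 Z=0
-- IRQ taken; context saved, return-PC = 8 --

K = 7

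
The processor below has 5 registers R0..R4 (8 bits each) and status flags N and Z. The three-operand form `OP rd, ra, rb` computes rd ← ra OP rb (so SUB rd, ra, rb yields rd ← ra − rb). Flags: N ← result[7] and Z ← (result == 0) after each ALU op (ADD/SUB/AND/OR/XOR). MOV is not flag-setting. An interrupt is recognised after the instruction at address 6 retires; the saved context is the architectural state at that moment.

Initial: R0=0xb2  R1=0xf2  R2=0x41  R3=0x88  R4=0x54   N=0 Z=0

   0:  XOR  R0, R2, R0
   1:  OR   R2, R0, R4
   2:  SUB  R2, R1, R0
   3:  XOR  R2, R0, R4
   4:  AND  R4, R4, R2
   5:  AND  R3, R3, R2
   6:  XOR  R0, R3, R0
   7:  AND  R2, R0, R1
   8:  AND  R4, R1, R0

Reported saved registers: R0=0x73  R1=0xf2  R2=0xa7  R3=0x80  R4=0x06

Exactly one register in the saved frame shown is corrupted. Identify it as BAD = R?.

after  0: R0=0xf3 R1=0xf2 R2=0x41 R3=0x88 R4=0x54  N=1 Z=0
after  1: R0=0xf3 R1=0xf2 R2=0xf7 R3=0x88 R4=0x54  N=1 Z=0
after  2: R0=0xf3 R1=0xf2 R2=0xff R3=0x88 R4=0x54  N=1 Z=0
after  3: R0=0xf3 R1=0xf2 R2=0xa7 R3=0x88 R4=0x54  N=1 Z=0
after  4: R0=0xf3 R1=0xf2 R2=0xa7 R3=0x88 R4=0x04  N=0 Z=0
after  5: R0=0xf3 R1=0xf2 R2=0xa7 R3=0x80 R4=0x04  N=1 Z=0
after  6: R0=0x73 R1=0xf2 R2=0xa7 R3=0x80 R4=0x04  N=0 Z=0
-- IRQ taken; context saved, return-PC = 7 --
mismatch: R4: reported 0x06 vs actual 0x04

BAD = R4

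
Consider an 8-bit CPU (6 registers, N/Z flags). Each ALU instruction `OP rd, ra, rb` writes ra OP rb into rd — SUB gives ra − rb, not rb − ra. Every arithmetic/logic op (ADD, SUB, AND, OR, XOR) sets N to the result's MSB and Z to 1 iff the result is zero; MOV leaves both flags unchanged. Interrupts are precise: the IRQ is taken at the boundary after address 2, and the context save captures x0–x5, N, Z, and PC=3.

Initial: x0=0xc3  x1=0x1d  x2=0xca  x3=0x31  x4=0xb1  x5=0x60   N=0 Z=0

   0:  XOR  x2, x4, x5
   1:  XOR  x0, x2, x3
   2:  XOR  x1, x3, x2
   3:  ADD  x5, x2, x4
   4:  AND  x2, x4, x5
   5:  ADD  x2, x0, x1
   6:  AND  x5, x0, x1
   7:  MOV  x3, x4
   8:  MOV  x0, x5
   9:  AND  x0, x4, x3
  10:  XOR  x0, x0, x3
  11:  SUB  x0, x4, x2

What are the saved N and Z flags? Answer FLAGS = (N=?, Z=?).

after  0: x0=0xc3 x1=0x1d x2=0xd1 x3=0x31 x4=0xb1 x5=0x60  N=1 Z=0
after  1: x0=0xe0 x1=0x1d x2=0xd1 x3=0x31 x4=0xb1 x5=0x60  N=1 Z=0
after  2: x0=0xe0 x1=0xe0 x2=0xd1 x3=0x31 x4=0xb1 x5=0x60  N=1 Z=0
-- IRQ taken; context saved, return-PC = 3 --

FLAGS = (N=1, Z=0)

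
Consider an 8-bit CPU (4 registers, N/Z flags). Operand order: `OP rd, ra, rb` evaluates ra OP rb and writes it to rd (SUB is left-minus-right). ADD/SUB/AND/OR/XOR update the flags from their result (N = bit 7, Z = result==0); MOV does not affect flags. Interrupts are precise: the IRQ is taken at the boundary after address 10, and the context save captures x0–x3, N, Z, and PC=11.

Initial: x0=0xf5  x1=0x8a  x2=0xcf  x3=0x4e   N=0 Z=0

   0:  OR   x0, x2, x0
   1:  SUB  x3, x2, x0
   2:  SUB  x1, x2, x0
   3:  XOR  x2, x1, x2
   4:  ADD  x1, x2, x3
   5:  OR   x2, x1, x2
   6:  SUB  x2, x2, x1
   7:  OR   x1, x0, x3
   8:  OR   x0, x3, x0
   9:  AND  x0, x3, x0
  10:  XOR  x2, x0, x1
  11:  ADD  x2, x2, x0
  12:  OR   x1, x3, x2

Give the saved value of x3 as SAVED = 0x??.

SAVED = 0xd0

after  0: x0=0xff x1=0x8a x2=0xcf x3=0x4e  N=1 Z=0
after  1: x0=0xff x1=0x8a x2=0xcf x3=0xd0  N=1 Z=0
after  2: x0=0xff x1=0xd0 x2=0xcf x3=0xd0  N=1 Z=0
after  3: x0=0xff x1=0xd0 x2=0x1f x3=0xd0  N=0 Z=0
after  4: x0=0xff x1=0xef x2=0x1f x3=0xd0  N=1 Z=0
after  5: x0=0xff x1=0xef x2=0xff x3=0xd0  N=1 Z=0
after  6: x0=0xff x1=0xef x2=0x10 x3=0xd0  N=0 Z=0
after  7: x0=0xff x1=0xff x2=0x10 x3=0xd0  N=1 Z=0
after  8: x0=0xff x1=0xff x2=0x10 x3=0xd0  N=1 Z=0
after  9: x0=0xd0 x1=0xff x2=0x10 x3=0xd0  N=1 Z=0
after 10: x0=0xd0 x1=0xff x2=0x2f x3=0xd0  N=0 Z=0
-- IRQ taken; context saved, return-PC = 11 --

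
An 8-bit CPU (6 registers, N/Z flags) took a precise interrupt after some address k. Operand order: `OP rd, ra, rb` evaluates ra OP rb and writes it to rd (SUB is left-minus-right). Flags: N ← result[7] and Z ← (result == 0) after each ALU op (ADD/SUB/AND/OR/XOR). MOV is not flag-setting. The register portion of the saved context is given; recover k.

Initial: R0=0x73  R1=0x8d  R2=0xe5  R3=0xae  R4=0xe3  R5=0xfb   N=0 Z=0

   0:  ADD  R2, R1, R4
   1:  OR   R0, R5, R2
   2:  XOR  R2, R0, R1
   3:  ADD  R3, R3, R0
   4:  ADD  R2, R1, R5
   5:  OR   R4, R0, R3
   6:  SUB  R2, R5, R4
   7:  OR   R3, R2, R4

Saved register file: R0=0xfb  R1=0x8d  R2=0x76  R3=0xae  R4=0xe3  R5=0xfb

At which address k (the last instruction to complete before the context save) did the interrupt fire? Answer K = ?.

after  0: R0=0x73 R1=0x8d R2=0x70 R3=0xae R4=0xe3 R5=0xfb  N=0 Z=0
after  1: R0=0xfb R1=0x8d R2=0x70 R3=0xae R4=0xe3 R5=0xfb  N=1 Z=0
after  2: R0=0xfb R1=0x8d R2=0x76 R3=0xae R4=0xe3 R5=0xfb  N=0 Z=0
-- IRQ taken; context saved, return-PC = 3 --

K = 2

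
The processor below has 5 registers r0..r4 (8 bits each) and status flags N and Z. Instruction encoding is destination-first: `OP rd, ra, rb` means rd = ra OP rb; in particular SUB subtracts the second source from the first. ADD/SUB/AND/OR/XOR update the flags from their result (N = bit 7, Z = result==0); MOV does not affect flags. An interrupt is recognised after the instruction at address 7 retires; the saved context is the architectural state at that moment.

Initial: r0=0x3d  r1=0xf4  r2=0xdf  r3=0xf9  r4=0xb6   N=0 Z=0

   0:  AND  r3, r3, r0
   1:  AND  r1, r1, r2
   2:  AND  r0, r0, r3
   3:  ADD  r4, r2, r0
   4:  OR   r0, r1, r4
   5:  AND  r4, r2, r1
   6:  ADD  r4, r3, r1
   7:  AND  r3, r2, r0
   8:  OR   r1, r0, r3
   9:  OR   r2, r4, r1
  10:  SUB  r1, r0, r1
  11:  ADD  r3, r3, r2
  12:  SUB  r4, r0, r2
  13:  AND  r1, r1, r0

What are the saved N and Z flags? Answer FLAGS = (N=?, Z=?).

after  0: r0=0x3d r1=0xf4 r2=0xdf r3=0x39 r4=0xb6  N=0 Z=0
after  1: r0=0x3d r1=0xd4 r2=0xdf r3=0x39 r4=0xb6  N=1 Z=0
after  2: r0=0x39 r1=0xd4 r2=0xdf r3=0x39 r4=0xb6  N=0 Z=0
after  3: r0=0x39 r1=0xd4 r2=0xdf r3=0x39 r4=0x18  N=0 Z=0
after  4: r0=0xdc r1=0xd4 r2=0xdf r3=0x39 r4=0x18  N=1 Z=0
after  5: r0=0xdc r1=0xd4 r2=0xdf r3=0x39 r4=0xd4  N=1 Z=0
after  6: r0=0xdc r1=0xd4 r2=0xdf r3=0x39 r4=0x0d  N=0 Z=0
after  7: r0=0xdc r1=0xd4 r2=0xdf r3=0xdc r4=0x0d  N=1 Z=0
-- IRQ taken; context saved, return-PC = 8 --

FLAGS = (N=1, Z=0)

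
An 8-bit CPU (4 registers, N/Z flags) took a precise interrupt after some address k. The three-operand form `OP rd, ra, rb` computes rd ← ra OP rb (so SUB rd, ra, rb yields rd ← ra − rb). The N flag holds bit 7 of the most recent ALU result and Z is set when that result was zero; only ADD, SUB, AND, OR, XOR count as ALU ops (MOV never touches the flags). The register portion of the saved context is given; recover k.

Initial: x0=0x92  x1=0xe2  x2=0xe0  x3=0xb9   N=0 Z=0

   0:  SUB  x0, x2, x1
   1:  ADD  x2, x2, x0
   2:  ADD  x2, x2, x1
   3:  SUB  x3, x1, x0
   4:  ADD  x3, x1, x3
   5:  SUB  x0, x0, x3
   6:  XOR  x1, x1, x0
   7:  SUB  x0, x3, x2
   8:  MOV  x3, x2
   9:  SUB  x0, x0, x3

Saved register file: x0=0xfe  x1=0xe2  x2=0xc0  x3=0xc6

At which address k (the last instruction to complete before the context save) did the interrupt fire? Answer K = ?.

K = 4

after  0: x0=0xfe x1=0xe2 x2=0xe0 x3=0xb9  N=1 Z=0
after  1: x0=0xfe x1=0xe2 x2=0xde x3=0xb9  N=1 Z=0
after  2: x0=0xfe x1=0xe2 x2=0xc0 x3=0xb9  N=1 Z=0
after  3: x0=0xfe x1=0xe2 x2=0xc0 x3=0xe4  N=1 Z=0
after  4: x0=0xfe x1=0xe2 x2=0xc0 x3=0xc6  N=1 Z=0
-- IRQ taken; context saved, return-PC = 5 --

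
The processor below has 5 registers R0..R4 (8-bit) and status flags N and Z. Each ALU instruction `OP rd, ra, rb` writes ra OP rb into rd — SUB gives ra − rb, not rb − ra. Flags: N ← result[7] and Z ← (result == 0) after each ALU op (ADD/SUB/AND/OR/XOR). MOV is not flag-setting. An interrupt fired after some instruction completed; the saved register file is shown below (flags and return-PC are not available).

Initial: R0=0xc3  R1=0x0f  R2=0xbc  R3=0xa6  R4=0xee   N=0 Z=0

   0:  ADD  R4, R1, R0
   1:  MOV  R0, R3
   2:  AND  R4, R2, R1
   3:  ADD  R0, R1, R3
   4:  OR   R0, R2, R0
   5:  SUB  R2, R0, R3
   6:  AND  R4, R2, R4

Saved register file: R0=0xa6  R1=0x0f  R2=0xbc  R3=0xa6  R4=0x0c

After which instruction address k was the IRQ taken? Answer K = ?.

after  0: R0=0xc3 R1=0x0f R2=0xbc R3=0xa6 R4=0xd2  N=1 Z=0
after  1: R0=0xa6 R1=0x0f R2=0xbc R3=0xa6 R4=0xd2  N=1 Z=0
after  2: R0=0xa6 R1=0x0f R2=0xbc R3=0xa6 R4=0x0c  N=0 Z=0
-- IRQ taken; context saved, return-PC = 3 --

K = 2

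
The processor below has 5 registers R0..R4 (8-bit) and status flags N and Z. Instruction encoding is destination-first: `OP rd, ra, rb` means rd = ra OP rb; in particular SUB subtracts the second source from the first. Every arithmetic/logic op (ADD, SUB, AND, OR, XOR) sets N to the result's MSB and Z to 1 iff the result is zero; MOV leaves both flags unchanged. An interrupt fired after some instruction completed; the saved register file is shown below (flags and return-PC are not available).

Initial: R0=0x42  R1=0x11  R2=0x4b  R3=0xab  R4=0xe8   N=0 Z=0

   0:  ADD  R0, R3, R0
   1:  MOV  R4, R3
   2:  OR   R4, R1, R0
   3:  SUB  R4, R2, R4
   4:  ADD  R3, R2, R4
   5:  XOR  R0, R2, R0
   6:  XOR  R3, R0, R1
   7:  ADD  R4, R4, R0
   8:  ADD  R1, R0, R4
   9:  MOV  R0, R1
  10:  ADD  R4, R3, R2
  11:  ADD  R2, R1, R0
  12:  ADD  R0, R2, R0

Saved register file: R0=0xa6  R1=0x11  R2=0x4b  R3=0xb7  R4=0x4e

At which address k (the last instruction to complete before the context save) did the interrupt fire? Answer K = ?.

after  0: R0=0xed R1=0x11 R2=0x4b R3=0xab R4=0xe8  N=1 Z=0
after  1: R0=0xed R1=0x11 R2=0x4b R3=0xab R4=0xab  N=1 Z=0
after  2: R0=0xed R1=0x11 R2=0x4b R3=0xab R4=0xfd  N=1 Z=0
after  3: R0=0xed R1=0x11 R2=0x4b R3=0xab R4=0x4e  N=0 Z=0
after  4: R0=0xed R1=0x11 R2=0x4b R3=0x99 R4=0x4e  N=1 Z=0
after  5: R0=0xa6 R1=0x11 R2=0x4b R3=0x99 R4=0x4e  N=1 Z=0
after  6: R0=0xa6 R1=0x11 R2=0x4b R3=0xb7 R4=0x4e  N=1 Z=0
-- IRQ taken; context saved, return-PC = 7 --

K = 6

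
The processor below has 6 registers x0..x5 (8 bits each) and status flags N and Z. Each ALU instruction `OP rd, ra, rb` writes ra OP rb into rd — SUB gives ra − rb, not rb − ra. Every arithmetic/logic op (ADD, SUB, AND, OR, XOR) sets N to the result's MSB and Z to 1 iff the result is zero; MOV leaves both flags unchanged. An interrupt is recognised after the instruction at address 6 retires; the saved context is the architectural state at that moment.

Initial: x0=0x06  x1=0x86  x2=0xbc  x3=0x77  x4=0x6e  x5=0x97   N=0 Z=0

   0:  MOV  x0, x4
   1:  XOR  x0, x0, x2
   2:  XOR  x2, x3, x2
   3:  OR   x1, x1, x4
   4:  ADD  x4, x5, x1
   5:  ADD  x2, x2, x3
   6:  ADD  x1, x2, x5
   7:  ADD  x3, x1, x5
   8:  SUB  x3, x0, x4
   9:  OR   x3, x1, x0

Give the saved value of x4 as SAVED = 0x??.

after  0: x0=0x6e x1=0x86 x2=0xbc x3=0x77 x4=0x6e x5=0x97  N=0 Z=0
after  1: x0=0xd2 x1=0x86 x2=0xbc x3=0x77 x4=0x6e x5=0x97  N=1 Z=0
after  2: x0=0xd2 x1=0x86 x2=0xcb x3=0x77 x4=0x6e x5=0x97  N=1 Z=0
after  3: x0=0xd2 x1=0xee x2=0xcb x3=0x77 x4=0x6e x5=0x97  N=1 Z=0
after  4: x0=0xd2 x1=0xee x2=0xcb x3=0x77 x4=0x85 x5=0x97  N=1 Z=0
after  5: x0=0xd2 x1=0xee x2=0x42 x3=0x77 x4=0x85 x5=0x97  N=0 Z=0
after  6: x0=0xd2 x1=0xd9 x2=0x42 x3=0x77 x4=0x85 x5=0x97  N=1 Z=0
-- IRQ taken; context saved, return-PC = 7 --

SAVED = 0x85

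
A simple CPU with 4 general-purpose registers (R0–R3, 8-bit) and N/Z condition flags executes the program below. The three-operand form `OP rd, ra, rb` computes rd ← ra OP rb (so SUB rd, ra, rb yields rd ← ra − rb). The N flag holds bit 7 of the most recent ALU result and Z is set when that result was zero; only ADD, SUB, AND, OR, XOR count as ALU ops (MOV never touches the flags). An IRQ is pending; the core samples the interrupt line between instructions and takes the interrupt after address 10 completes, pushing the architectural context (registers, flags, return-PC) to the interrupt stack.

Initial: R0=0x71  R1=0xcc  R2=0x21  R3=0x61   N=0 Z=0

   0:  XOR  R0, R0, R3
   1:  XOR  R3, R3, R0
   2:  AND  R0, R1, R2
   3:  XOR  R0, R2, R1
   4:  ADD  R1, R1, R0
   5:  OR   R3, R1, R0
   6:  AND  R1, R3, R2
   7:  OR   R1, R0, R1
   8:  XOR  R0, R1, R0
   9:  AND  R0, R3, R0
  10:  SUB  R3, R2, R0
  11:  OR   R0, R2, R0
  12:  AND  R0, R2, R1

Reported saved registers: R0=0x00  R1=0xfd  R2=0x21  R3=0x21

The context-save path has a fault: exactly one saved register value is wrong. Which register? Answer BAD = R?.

BAD = R1

after  0: R0=0x10 R1=0xcc R2=0x21 R3=0x61  N=0 Z=0
after  1: R0=0x10 R1=0xcc R2=0x21 R3=0x71  N=0 Z=0
after  2: R0=0x00 R1=0xcc R2=0x21 R3=0x71  N=0 Z=1
after  3: R0=0xed R1=0xcc R2=0x21 R3=0x71  N=1 Z=0
after  4: R0=0xed R1=0xb9 R2=0x21 R3=0x71  N=1 Z=0
after  5: R0=0xed R1=0xb9 R2=0x21 R3=0xfd  N=1 Z=0
after  6: R0=0xed R1=0x21 R2=0x21 R3=0xfd  N=0 Z=0
after  7: R0=0xed R1=0xed R2=0x21 R3=0xfd  N=1 Z=0
after  8: R0=0x00 R1=0xed R2=0x21 R3=0xfd  N=0 Z=1
after  9: R0=0x00 R1=0xed R2=0x21 R3=0xfd  N=0 Z=1
after 10: R0=0x00 R1=0xed R2=0x21 R3=0x21  N=0 Z=0
-- IRQ taken; context saved, return-PC = 11 --
mismatch: R1: reported 0xfd vs actual 0xed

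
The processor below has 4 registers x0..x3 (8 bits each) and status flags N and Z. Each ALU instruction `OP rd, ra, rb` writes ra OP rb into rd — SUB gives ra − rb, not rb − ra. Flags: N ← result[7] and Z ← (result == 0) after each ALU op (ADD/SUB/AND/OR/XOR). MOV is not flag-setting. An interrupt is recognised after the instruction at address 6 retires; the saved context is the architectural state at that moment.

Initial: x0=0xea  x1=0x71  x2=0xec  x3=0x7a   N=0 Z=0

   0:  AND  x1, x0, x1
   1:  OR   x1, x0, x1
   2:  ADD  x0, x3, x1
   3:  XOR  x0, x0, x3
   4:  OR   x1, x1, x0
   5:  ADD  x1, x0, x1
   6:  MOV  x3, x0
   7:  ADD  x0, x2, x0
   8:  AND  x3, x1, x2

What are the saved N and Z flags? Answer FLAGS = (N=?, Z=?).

after  0: x0=0xea x1=0x60 x2=0xec x3=0x7a  N=0 Z=0
after  1: x0=0xea x1=0xea x2=0xec x3=0x7a  N=1 Z=0
after  2: x0=0x64 x1=0xea x2=0xec x3=0x7a  N=0 Z=0
after  3: x0=0x1e x1=0xea x2=0xec x3=0x7a  N=0 Z=0
after  4: x0=0x1e x1=0xfe x2=0xec x3=0x7a  N=1 Z=0
after  5: x0=0x1e x1=0x1c x2=0xec x3=0x7a  N=0 Z=0
after  6: x0=0x1e x1=0x1c x2=0xec x3=0x1e  N=0 Z=0
-- IRQ taken; context saved, return-PC = 7 --

FLAGS = (N=0, Z=0)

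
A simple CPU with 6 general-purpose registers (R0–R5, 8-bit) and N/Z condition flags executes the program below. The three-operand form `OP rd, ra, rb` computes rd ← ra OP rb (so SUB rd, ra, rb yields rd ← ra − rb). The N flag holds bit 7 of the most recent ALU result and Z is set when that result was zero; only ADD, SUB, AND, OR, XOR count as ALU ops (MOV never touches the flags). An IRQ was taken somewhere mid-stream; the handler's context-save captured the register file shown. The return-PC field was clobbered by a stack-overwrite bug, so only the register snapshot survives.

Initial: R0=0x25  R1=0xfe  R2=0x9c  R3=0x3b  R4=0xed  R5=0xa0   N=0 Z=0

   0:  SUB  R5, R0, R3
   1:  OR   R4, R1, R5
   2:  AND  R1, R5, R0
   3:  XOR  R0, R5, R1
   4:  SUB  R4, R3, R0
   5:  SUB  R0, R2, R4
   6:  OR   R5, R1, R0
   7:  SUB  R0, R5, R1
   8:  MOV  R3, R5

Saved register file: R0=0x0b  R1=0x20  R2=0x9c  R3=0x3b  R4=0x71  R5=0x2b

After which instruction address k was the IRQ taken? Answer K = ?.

K = 7

after  0: R0=0x25 R1=0xfe R2=0x9c R3=0x3b R4=0xed R5=0xea  N=1 Z=0
after  1: R0=0x25 R1=0xfe R2=0x9c R3=0x3b R4=0xfe R5=0xea  N=1 Z=0
after  2: R0=0x25 R1=0x20 R2=0x9c R3=0x3b R4=0xfe R5=0xea  N=0 Z=0
after  3: R0=0xca R1=0x20 R2=0x9c R3=0x3b R4=0xfe R5=0xea  N=1 Z=0
after  4: R0=0xca R1=0x20 R2=0x9c R3=0x3b R4=0x71 R5=0xea  N=0 Z=0
after  5: R0=0x2b R1=0x20 R2=0x9c R3=0x3b R4=0x71 R5=0xea  N=0 Z=0
after  6: R0=0x2b R1=0x20 R2=0x9c R3=0x3b R4=0x71 R5=0x2b  N=0 Z=0
after  7: R0=0x0b R1=0x20 R2=0x9c R3=0x3b R4=0x71 R5=0x2b  N=0 Z=0
-- IRQ taken; context saved, return-PC = 8 --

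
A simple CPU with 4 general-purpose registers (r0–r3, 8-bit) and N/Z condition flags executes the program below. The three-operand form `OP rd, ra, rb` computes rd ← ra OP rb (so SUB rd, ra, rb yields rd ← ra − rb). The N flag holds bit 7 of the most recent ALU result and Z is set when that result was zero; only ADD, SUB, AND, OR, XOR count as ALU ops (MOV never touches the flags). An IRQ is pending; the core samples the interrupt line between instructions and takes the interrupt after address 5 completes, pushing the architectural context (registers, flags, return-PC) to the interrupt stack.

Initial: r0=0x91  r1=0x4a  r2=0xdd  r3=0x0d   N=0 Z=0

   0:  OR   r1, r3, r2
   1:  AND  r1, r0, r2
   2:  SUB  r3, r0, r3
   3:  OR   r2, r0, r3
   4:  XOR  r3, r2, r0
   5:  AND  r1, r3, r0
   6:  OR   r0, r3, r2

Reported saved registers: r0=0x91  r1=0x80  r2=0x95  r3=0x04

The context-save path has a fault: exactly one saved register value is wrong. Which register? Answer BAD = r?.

after  0: r0=0x91 r1=0xdd r2=0xdd r3=0x0d  N=1 Z=0
after  1: r0=0x91 r1=0x91 r2=0xdd r3=0x0d  N=1 Z=0
after  2: r0=0x91 r1=0x91 r2=0xdd r3=0x84  N=1 Z=0
after  3: r0=0x91 r1=0x91 r2=0x95 r3=0x84  N=1 Z=0
after  4: r0=0x91 r1=0x91 r2=0x95 r3=0x04  N=0 Z=0
after  5: r0=0x91 r1=0x00 r2=0x95 r3=0x04  N=0 Z=1
-- IRQ taken; context saved, return-PC = 6 --
mismatch: r1: reported 0x80 vs actual 0x00

BAD = r1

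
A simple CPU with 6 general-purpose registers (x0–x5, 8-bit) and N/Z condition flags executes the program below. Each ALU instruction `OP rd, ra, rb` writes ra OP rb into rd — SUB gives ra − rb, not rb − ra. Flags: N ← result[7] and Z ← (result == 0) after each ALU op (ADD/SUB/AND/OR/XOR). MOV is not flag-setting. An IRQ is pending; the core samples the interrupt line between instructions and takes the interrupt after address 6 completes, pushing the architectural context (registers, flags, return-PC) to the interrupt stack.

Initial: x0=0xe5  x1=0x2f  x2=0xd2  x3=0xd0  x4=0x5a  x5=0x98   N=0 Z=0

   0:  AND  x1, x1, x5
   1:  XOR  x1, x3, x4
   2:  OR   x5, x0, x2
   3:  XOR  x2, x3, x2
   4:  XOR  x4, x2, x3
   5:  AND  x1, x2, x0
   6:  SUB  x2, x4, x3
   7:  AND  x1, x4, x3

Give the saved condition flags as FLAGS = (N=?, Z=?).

after  0: x0=0xe5 x1=0x08 x2=0xd2 x3=0xd0 x4=0x5a x5=0x98  N=0 Z=0
after  1: x0=0xe5 x1=0x8a x2=0xd2 x3=0xd0 x4=0x5a x5=0x98  N=1 Z=0
after  2: x0=0xe5 x1=0x8a x2=0xd2 x3=0xd0 x4=0x5a x5=0xf7  N=1 Z=0
after  3: x0=0xe5 x1=0x8a x2=0x02 x3=0xd0 x4=0x5a x5=0xf7  N=0 Z=0
after  4: x0=0xe5 x1=0x8a x2=0x02 x3=0xd0 x4=0xd2 x5=0xf7  N=1 Z=0
after  5: x0=0xe5 x1=0x00 x2=0x02 x3=0xd0 x4=0xd2 x5=0xf7  N=0 Z=1
after  6: x0=0xe5 x1=0x00 x2=0x02 x3=0xd0 x4=0xd2 x5=0xf7  N=0 Z=0
-- IRQ taken; context saved, return-PC = 7 --

FLAGS = (N=0, Z=0)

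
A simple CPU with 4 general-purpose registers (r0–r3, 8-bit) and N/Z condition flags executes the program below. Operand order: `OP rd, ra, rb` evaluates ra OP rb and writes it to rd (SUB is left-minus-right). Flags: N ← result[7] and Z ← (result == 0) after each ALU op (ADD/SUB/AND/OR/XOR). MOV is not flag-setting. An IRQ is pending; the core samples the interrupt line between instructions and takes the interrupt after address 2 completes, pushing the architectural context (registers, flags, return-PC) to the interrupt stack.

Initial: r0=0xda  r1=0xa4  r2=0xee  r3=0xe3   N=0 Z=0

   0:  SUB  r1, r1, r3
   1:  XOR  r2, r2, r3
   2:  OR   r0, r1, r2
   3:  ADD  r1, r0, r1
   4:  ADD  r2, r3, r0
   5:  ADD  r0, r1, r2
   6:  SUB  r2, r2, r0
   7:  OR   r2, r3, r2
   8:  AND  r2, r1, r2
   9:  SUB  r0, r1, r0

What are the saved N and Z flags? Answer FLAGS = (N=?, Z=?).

after  0: r0=0xda r1=0xc1 r2=0xee r3=0xe3  N=1 Z=0
after  1: r0=0xda r1=0xc1 r2=0x0d r3=0xe3  N=0 Z=0
after  2: r0=0xcd r1=0xc1 r2=0x0d r3=0xe3  N=1 Z=0
-- IRQ taken; context saved, return-PC = 3 --

FLAGS = (N=1, Z=0)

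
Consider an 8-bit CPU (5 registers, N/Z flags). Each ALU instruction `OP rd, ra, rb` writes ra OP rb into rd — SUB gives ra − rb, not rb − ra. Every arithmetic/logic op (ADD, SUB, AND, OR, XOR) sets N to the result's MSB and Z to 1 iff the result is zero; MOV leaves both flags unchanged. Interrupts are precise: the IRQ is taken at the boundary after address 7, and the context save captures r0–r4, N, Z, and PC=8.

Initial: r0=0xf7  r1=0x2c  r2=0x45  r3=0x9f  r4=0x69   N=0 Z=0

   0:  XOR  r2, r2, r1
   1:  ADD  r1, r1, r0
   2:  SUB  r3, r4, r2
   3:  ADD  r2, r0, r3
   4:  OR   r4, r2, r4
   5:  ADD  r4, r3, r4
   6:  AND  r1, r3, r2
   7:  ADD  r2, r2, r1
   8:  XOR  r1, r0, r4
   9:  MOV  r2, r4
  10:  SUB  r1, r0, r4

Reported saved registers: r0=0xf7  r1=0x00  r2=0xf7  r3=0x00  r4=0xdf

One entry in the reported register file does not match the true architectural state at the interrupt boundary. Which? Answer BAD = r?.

after  0: r0=0xf7 r1=0x2c r2=0x69 r3=0x9f r4=0x69  N=0 Z=0
after  1: r0=0xf7 r1=0x23 r2=0x69 r3=0x9f r4=0x69  N=0 Z=0
after  2: r0=0xf7 r1=0x23 r2=0x69 r3=0x00 r4=0x69  N=0 Z=1
after  3: r0=0xf7 r1=0x23 r2=0xf7 r3=0x00 r4=0x69  N=1 Z=0
after  4: r0=0xf7 r1=0x23 r2=0xf7 r3=0x00 r4=0xff  N=1 Z=0
after  5: r0=0xf7 r1=0x23 r2=0xf7 r3=0x00 r4=0xff  N=1 Z=0
after  6: r0=0xf7 r1=0x00 r2=0xf7 r3=0x00 r4=0xff  N=0 Z=1
after  7: r0=0xf7 r1=0x00 r2=0xf7 r3=0x00 r4=0xff  N=1 Z=0
-- IRQ taken; context saved, return-PC = 8 --
mismatch: r4: reported 0xdf vs actual 0xff

BAD = r4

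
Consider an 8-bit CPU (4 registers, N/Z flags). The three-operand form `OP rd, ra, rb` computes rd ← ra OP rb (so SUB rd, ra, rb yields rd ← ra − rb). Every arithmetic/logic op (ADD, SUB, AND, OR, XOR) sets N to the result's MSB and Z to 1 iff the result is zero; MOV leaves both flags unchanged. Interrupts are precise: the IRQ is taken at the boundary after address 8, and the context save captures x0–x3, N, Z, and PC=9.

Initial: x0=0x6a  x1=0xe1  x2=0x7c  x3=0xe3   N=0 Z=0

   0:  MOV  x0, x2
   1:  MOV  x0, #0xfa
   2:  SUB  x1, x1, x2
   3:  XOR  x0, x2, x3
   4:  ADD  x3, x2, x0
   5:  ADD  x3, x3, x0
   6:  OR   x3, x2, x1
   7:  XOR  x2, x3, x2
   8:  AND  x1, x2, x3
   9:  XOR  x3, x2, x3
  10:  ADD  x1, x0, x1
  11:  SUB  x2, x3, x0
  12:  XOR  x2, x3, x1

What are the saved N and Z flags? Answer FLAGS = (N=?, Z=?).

FLAGS = (N=0, Z=0)

after  0: x0=0x7c x1=0xe1 x2=0x7c x3=0xe3  N=0 Z=0
after  1: x0=0xfa x1=0xe1 x2=0x7c x3=0xe3  N=0 Z=0
after  2: x0=0xfa x1=0x65 x2=0x7c x3=0xe3  N=0 Z=0
after  3: x0=0x9f x1=0x65 x2=0x7c x3=0xe3  N=1 Z=0
after  4: x0=0x9f x1=0x65 x2=0x7c x3=0x1b  N=0 Z=0
after  5: x0=0x9f x1=0x65 x2=0x7c x3=0xba  N=1 Z=0
after  6: x0=0x9f x1=0x65 x2=0x7c x3=0x7d  N=0 Z=0
after  7: x0=0x9f x1=0x65 x2=0x01 x3=0x7d  N=0 Z=0
after  8: x0=0x9f x1=0x01 x2=0x01 x3=0x7d  N=0 Z=0
-- IRQ taken; context saved, return-PC = 9 --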